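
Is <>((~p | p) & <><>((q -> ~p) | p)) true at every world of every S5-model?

Yes, valid

Tableau for the negation ~<>((~p | p) & <><>((q -> ~p) | p)):
1. ~<>((~p | p) & <><>((q -> ~p) | p)), w0
2. ~((~p | p) & <><>((q -> ~p) | p)), w0
3. ~<><>((q -> ~p) | p), w0
4. ~<>((q -> ~p) | p), w0
5. ~((q -> ~p) | p), w0
6. ~(q -> ~p), w0
7. ~p, w0
8. q, w0
9. p, w0
Accessibility: w0Rw0
Branch closes: p and ~p both at w0.
Every branch of the negation's tableau closes; the branch above is one of them.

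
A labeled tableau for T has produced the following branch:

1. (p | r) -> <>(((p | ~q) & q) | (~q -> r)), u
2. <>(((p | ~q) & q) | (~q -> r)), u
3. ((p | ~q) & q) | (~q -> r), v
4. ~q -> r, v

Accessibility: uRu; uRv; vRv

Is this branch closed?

Open

No world carries both an atom and its negation.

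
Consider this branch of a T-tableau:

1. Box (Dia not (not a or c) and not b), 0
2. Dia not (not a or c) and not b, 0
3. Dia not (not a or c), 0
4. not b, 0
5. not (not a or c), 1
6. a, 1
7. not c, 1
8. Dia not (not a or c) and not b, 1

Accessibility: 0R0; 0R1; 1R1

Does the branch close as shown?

Open

No world carries both an atom and its negation.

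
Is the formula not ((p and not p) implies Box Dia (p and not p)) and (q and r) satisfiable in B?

1. not ((p and not p) implies Box Dia (p and not p)) and (q and r), 0
2. not ((p and not p) implies Box Dia (p and not p)), 0   [and-rule on 1]
3. q and r, 0   [and-rule on 1]
4. p and not p, 0   [neg-implies-rule on 2]
5. not Box Dia (p and not p), 0   [neg-implies-rule on 2]
6. q, 0   [and-rule on 3]
7. r, 0   [and-rule on 3]
8. p, 0   [and-rule on 4]
9. not p, 0   [and-rule on 4]
Accessibility: 0R0
Branch closes: p and not p both at 0.
(One branch shown.) All branches close.

No, unsatisfiable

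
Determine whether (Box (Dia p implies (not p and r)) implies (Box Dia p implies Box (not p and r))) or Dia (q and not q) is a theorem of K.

Valid

Tableau for the negation not ((Box (Dia p implies (not p and r)) implies (Box Dia p implies Box (not p and r))) or Dia (q and not q)):
1. not ((Box (Dia p implies (not p and r)) implies (Box Dia p implies Box (not p and r))) or Dia (q and not q)), w0
2. not (Box (Dia p implies (not p and r)) implies (Box Dia p implies Box (not p and r))), w0
3. not Dia (q and not q), w0
4. Box (Dia p implies (not p and r)), w0
5. not (Box Dia p implies Box (not p and r)), w0
6. Box Dia p, w0
7. not Box (not p and r), w0
8. not (not p and r), w1
9. not (q and not q), w1
10. Dia p implies (not p and r), w1
11. Dia p, w1
12. not r, w1
13. q, w1
14. not Dia p, w1
15. p, w2
16. not p, w2
Accessibility: w0Rw1, w1Rw2
Branch closes: p and not p both at w2.
All branches of the negation close; one closing branch shown above.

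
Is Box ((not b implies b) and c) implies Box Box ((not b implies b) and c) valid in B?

Tableau for the negation not (Box ((not b implies b) and c) implies Box Box ((not b implies b) and c)):
1. not (Box ((not b implies b) and c) implies Box Box ((not b implies b) and c)), w0
2. Box ((not b implies b) and c), w0
3. not Box Box ((not b implies b) and c), w0
4. (not b implies b) and c, w0
5. not b implies b, w0
6. c, w0
7. b, w0
8. not Box ((not b implies b) and c), w1
9. (not b implies b) and c, w1
10. not b implies b, w1
11. c, w1
12. b, w1
13. not ((not b implies b) and c), w2
14. not c, w2
Accessibility: w0Rw0, w0Rw1, w1Rw0, w1Rw1, w1Rw2, w2Rw1, w2Rw2
The negation has an open branch (countermodel exists).

Not valid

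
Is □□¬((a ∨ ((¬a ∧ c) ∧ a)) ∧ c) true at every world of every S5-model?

Not valid

Tableau for the negation ¬□□¬((a ∨ ((¬a ∧ c) ∧ a)) ∧ c):
1. ¬□□¬((a ∨ ((¬a ∧ c) ∧ a)) ∧ c), w0
2. ¬□¬((a ∨ ((¬a ∧ c) ∧ a)) ∧ c), w1
3. (a ∨ ((¬a ∧ c) ∧ a)) ∧ c, w2
4. a ∨ ((¬a ∧ c) ∧ a), w2
5. c, w2
6. a, w2
Accessibility: w0Rw0, w0Rw1, w0Rw2, w1Rw0, w1Rw1, w1Rw2, w2Rw0, w2Rw1, w2Rw2
The negation has an open branch (countermodel exists).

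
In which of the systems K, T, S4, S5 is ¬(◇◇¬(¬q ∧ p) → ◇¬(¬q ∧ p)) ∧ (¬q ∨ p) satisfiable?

K, T

T-tableau for the formula:
1. ¬(◇◇¬(¬q ∧ p) → ◇¬(¬q ∧ p)) ∧ (¬q ∨ p), w0
2. ¬(◇◇¬(¬q ∧ p) → ◇¬(¬q ∧ p)), w0
3. ¬q ∨ p, w0
4. ◇◇¬(¬q ∧ p), w0
5. ¬◇¬(¬q ∧ p), w0
6. ¬q ∧ p, w0
7. ¬q, w0
8. p, w0
9. ◇¬(¬q ∧ p), w1
10. ¬q ∧ p, w1
11. ¬q, w1
12. p, w1
13. ¬(¬q ∧ p), w2
14. ¬p, w2
Accessibility: w0Rw0, w0Rw1, w1Rw1, w1Rw2, w2Rw2
Complete open branch: satisfiable in T, hence also in K (this T-model is also a K-model).
S4-tableau for the formula:
1. ¬(◇◇¬(¬q ∧ p) → ◇¬(¬q ∧ p)) ∧ (¬q ∨ p), w0
2. ¬(◇◇¬(¬q ∧ p) → ◇¬(¬q ∧ p)), w0
3. ¬q ∨ p, w0
4. ◇◇¬(¬q ∧ p), w0
5. ¬◇¬(¬q ∧ p), w0
6. ¬q ∧ p, w0
7. ¬q, w0
8. p, w0
9. ◇¬(¬q ∧ p), w1
10. ¬q ∧ p, w1
11. ¬q, w1
12. p, w1
13. ¬(¬q ∧ p), w2
14. ¬q ∧ p, w2
15. ¬q, w2
16. p, w2
17. ¬p, w2
Accessibility: w0Rw0, w0Rw1, w0Rw2, w1Rw1, w1Rw2, w2Rw2
Branch closes: p and ¬p both at w2.
Every branch closes (one shown): unsatisfiable in S4, hence also in S5 (every S5-frame is an S4-frame).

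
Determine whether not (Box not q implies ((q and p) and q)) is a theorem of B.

Invalid (countermodel exists)

Tableau for the negation Box not q implies ((q and p) and q):
1. Box not q implies ((q and p) and q), u
2. (q and p) and q, u   [implies-rule on 1 (branches; this branch)]
3. q and p, u   [and-rule on 2]
4. q, u   [and-rule on 2]
5. p, u   [and-rule on 3]
Accessibility: uRu
The negation has an open branch (countermodel exists).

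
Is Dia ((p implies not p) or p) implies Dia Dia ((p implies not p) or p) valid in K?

Tableau for the negation not (Dia ((p implies not p) or p) implies Dia Dia ((p implies not p) or p)):
1. not (Dia ((p implies not p) or p) implies Dia Dia ((p implies not p) or p)), w0
2. Dia ((p implies not p) or p), w0
3. not Dia Dia ((p implies not p) or p), w0
4. (p implies not p) or p, w1
5. not Dia ((p implies not p) or p), w1
6. p, w1
Accessibility: w0Rw1
The negation has an open branch (countermodel exists).

Invalid (countermodel exists)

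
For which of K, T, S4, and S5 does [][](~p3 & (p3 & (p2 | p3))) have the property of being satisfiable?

T-tableau for the formula:
1. [][](~p3 & (p3 & (p2 | p3))), w0
2. [](~p3 & (p3 & (p2 | p3))), w0
3. ~p3 & (p3 & (p2 | p3)), w0
4. ~p3, w0
5. p3 & (p2 | p3), w0
6. p3, w0
7. p2 | p3, w0
Accessibility: w0Rw0
Branch closes: p3 and ~p3 both at w0.
Every branch closes (one shown): unsatisfiable in T, hence also in S4, S5 (every S4/S5-frame is a T-frame).
K-tableau for the formula:
1. [][](~p3 & (p3 & (p2 | p3))), w0
Complete open branch: satisfiable in K.

K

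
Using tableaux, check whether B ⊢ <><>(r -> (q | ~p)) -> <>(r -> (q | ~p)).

Not valid

Tableau for the negation ~(<><>(r -> (q | ~p)) -> <>(r -> (q | ~p))):
1. ~(<><>(r -> (q | ~p)) -> <>(r -> (q | ~p))), 0
2. <><>(r -> (q | ~p)), 0
3. ~<>(r -> (q | ~p)), 0
4. ~(r -> (q | ~p)), 0
5. r, 0
6. ~(q | ~p), 0
7. ~q, 0
8. p, 0
9. <>(r -> (q | ~p)), 1
10. ~(r -> (q | ~p)), 1
11. r, 1
12. ~(q | ~p), 1
13. ~q, 1
14. p, 1
15. r -> (q | ~p), 2
16. q | ~p, 2
17. ~p, 2
Accessibility: 0R0, 0R1, 1R0, 1R1, 1R2, 2R1, 2R2
The negation has an open branch (countermodel exists).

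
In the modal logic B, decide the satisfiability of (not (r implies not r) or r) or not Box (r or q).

1. (not (r implies not r) or r) or not Box (r or q), 0
2. not Box (r or q), 0   [or-rule on 1 (branches; this branch)]
3. not (r or q), 1   [neg-Box-rule on 2: fresh world 1, 0R1]
4. not r, 1   [neg-or-rule on 3]
5. not q, 1   [neg-or-rule on 3]
Accessibility: 0R0, 0R1, 1R0, 1R1

Yes, satisfiable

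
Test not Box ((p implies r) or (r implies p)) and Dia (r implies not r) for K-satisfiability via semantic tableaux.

Unsatisfiable (every branch closes)

1. not Box ((p implies r) or (r implies p)) and Dia (r implies not r), 0
2. not Box ((p implies r) or (r implies p)), 0   [and-rule on 1]
3. Dia (r implies not r), 0   [and-rule on 1]
4. not ((p implies r) or (r implies p)), 1   [neg-Box-rule on 2: fresh world 1, 0R1]
5. not (p implies r), 1   [neg-or-rule on 4]
6. not (r implies p), 1   [neg-or-rule on 4]
7. p, 1   [neg-implies-rule on 5]
8. not r, 1   [neg-implies-rule on 5]
9. r, 1   [neg-implies-rule on 6]
10. not p, 1   [neg-implies-rule on 6]
Accessibility: 0R1
Branch closes: r and not r both at 1.
All branches of the tableau close; one closing branch shown above.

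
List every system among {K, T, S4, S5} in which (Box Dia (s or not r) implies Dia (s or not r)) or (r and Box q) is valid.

T, S4, S5

T-tableau for the negation not ((Box Dia (s or not r) implies Dia (s or not r)) or (r and Box q)):
1. not ((Box Dia (s or not r) implies Dia (s or not r)) or (r and Box q)), u
2. not (Box Dia (s or not r) implies Dia (s or not r)), u
3. not (r and Box q), u
4. Box Dia (s or not r), u
5. not Dia (s or not r), u
6. Dia (s or not r), u
7. not (s or not r), u
8. not s, u
9. r, u
10. not Box q, u
11. s or not r, v
12. Dia (s or not r), v
13. not (s or not r), v
14. not s, v
15. r, v
16. not r, v
Accessibility: uRu, uRv, vRv
Branch closes: r and not r both at v.
Every branch closes (one shown): valid in T, hence also in S4, S5 (every theorem of T is a theorem of S4 and S5).
K-tableau for the negation not ((Box Dia (s or not r) implies Dia (s or not r)) or (r and Box q)):
1. not ((Box Dia (s or not r) implies Dia (s or not r)) or (r and Box q)), u
2. not (Box Dia (s or not r) implies Dia (s or not r)), u
3. not (r and Box q), u
4. Box Dia (s or not r), u
5. not Dia (s or not r), u
6. not Box q, u
7. not q, v
8. Dia (s or not r), v
9. not (s or not r), v
10. not s, v
11. r, v
12. s or not r, w
13. not r, w
Accessibility: uRv, vRw
Complete open branch: countermodel on a K-frame, so not valid in K.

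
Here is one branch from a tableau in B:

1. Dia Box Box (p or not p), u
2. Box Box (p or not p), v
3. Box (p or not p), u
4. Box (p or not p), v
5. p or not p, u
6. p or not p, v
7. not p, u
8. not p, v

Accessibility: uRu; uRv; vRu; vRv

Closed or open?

Open

No world carries both an atom and its negation.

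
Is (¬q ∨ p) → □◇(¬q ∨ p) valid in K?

Tableau for the negation ¬((¬q ∨ p) → □◇(¬q ∨ p)):
1. ¬((¬q ∨ p) → □◇(¬q ∨ p)), 0
2. ¬q ∨ p, 0
3. ¬□◇(¬q ∨ p), 0
4. p, 0
5. ¬◇(¬q ∨ p), 1
Accessibility: 0R1
The negation has an open branch (countermodel exists).

Invalid (countermodel exists)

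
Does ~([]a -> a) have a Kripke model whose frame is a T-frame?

Unsatisfiable

1. ~([]a -> a), u
2. []a, u   [~->-rule on 1]
3. ~a, u   [~->-rule on 1]
4. a, u   [[]-rule on 2 via uRu]
Accessibility: uRu
Branch closes: a and ~a both at u.
All branches of the tableau close; one closing branch shown above.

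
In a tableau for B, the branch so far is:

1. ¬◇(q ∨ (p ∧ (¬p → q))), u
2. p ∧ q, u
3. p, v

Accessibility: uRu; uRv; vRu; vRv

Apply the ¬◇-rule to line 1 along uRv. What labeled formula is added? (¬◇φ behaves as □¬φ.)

¬◇φ behaves as □¬φ: propagate the negated body to each accessible world.

¬(q ∨ (p ∧ (¬p → q))), v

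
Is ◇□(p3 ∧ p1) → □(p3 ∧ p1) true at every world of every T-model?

No, not valid

Tableau for the negation ¬(◇□(p3 ∧ p1) → □(p3 ∧ p1)):
1. ¬(◇□(p3 ∧ p1) → □(p3 ∧ p1)), 0
2. ◇□(p3 ∧ p1), 0
3. ¬□(p3 ∧ p1), 0
4. □(p3 ∧ p1), 1
5. p3 ∧ p1, 1
6. p3, 1
7. p1, 1
8. ¬(p3 ∧ p1), 2
9. ¬p1, 2
Accessibility: 0R0, 0R1, 0R2, 1R1, 2R2
The negation has an open branch (countermodel exists).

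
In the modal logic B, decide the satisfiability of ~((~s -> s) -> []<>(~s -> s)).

Unsatisfiable (every branch closes)

1. ~((~s -> s) -> []<>(~s -> s)), w0
2. ~s -> s, w0
3. ~[]<>(~s -> s), w0
4. s, w0
5. ~<>(~s -> s), w1
6. ~(~s -> s), w0
7. ~s, w0
Accessibility: w0Rw0, w0Rw1, w1Rw0, w1Rw1
Branch closes: s and ~s both at w0.
Every branch closes; the branch above is one of them.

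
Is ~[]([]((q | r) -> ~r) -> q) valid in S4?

Not valid

Tableau for the negation []([]((q | r) -> ~r) -> q):
1. []([]((q | r) -> ~r) -> q), 0
2. []((q | r) -> ~r) -> q, 0   [[]-rule on 1 via 0R0]
3. q, 0   [->-rule on 2 (branches; this branch)]
Accessibility: 0R0
The negation has an open branch (countermodel exists).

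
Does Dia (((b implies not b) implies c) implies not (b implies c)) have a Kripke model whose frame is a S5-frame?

Satisfiable

1. Dia (((b implies not b) implies c) implies not (b implies c)), 0
2. ((b implies not b) implies c) implies not (b implies c), 1
3. not (b implies c), 1
4. b, 1
5. not c, 1
Accessibility: 0R0, 0R1, 1R0, 1R1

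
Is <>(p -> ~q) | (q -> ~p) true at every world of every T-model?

Tableau for the negation ~(<>(p -> ~q) | (q -> ~p)):
1. ~(<>(p -> ~q) | (q -> ~p)), u
2. ~<>(p -> ~q), u
3. ~(q -> ~p), u
4. q, u
5. p, u
6. ~(p -> ~q), u
Accessibility: uRu
The negation has an open branch (countermodel exists).

Invalid (countermodel exists)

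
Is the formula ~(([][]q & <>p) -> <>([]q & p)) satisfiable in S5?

1. ~(([][]q & <>p) -> <>([]q & p)), 0
2. [][]q & <>p, 0   [~->-rule on 1]
3. ~<>([]q & p), 0   [~->-rule on 1]
4. [][]q, 0   [&-rule on 2]
5. <>p, 0   [&-rule on 2]
6. ~([]q & p), 0   [~<>-rule on 3 via 0R0]
7. []q, 0   [[]-rule on 4 via 0R0]
8. q, 0   [[]-rule on 7 via 0R0]
9. ~p, 0   [~&-rule on 6 (branches; this branch)]
10. p, 1   [<>-rule on 5: fresh world 1, 0R1]
11. ~([]q & p), 1   [~<>-rule on 3 via 0R1]
12. []q, 1   [[]-rule on 4 via 0R1]
13. q, 1   [[]-rule on 7 via 0R1]
14. ~[]q, 1   [~&-rule on 11 (branches; this branch)]
15. ~q, 2   [~[]-rule on 14: fresh world 2, 1R2]
16. ~([]q & p), 2   [~<>-rule on 3 via 0R2]
17. []q, 2   [[]-rule on 4 via 0R2]
18. q, 2   [[]-rule on 7 via 0R2]
Accessibility: 0R0, 0R1, 0R2, 1R0, 1R1, 1R2, 2R0, 2R1, 2R2
Branch closes: q and ~q both at 2.
(One branch shown.) All branches close.

Unsatisfiable (every branch closes)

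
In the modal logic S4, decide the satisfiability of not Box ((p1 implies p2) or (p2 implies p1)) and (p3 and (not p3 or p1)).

1. not Box ((p1 implies p2) or (p2 implies p1)) and (p3 and (not p3 or p1)), 0
2. not Box ((p1 implies p2) or (p2 implies p1)), 0
3. p3 and (not p3 or p1), 0
4. p3, 0
5. not p3 or p1, 0
6. p1, 0
7. not ((p1 implies p2) or (p2 implies p1)), 1
8. not (p1 implies p2), 1
9. not (p2 implies p1), 1
10. p1, 1
11. not p2, 1
12. p2, 1
13. not p1, 1
Accessibility: 0R0, 0R1, 1R1
Branch closes: p2 and not p2 both at 1.
All branches of the tableau close; one closing branch shown above.

No, unsatisfiable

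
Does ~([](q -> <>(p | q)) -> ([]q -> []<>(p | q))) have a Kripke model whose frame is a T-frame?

No, unsatisfiable

1. ~([](q -> <>(p | q)) -> ([]q -> []<>(p | q))), w0
2. [](q -> <>(p | q)), w0   [~->-rule on 1]
3. ~([]q -> []<>(p | q)), w0   [~->-rule on 1]
4. []q, w0   [~->-rule on 3]
5. ~[]<>(p | q), w0   [~->-rule on 3]
6. q -> <>(p | q), w0   [[]-rule on 2 via w0Rw0]
7. q, w0   [[]-rule on 4 via w0Rw0]
8. <>(p | q), w0   [->-rule on 6 (branches; this branch)]
9. ~<>(p | q), w1   [~[]-rule on 5: fresh world w1, w0Rw1]
10. q -> <>(p | q), w1   [[]-rule on 2 via w0Rw1]
11. q, w1   [[]-rule on 4 via w0Rw1]
12. ~(p | q), w1   [~<>-rule on 9 via w1Rw1]
13. ~p, w1   [~|-rule on 12]
14. ~q, w1   [~|-rule on 12]
Accessibility: w0Rw0, w0Rw1, w1Rw1
Branch closes: q and ~q both at w1.
Every branch closes; the branch above is one of them.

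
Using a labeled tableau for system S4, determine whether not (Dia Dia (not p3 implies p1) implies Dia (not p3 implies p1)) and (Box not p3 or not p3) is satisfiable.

Unsatisfiable

1. not (Dia Dia (not p3 implies p1) implies Dia (not p3 implies p1)) and (Box not p3 or not p3), u
2. not (Dia Dia (not p3 implies p1) implies Dia (not p3 implies p1)), u
3. Box not p3 or not p3, u
4. Dia Dia (not p3 implies p1), u
5. not Dia (not p3 implies p1), u
6. not (not p3 implies p1), u
7. not p3, u
8. not p1, u
9. Dia (not p3 implies p1), v
10. not (not p3 implies p1), v
11. not p3, v
12. not p1, v
13. not p3 implies p1, w
14. not (not p3 implies p1), w
15. not p3, w
16. not p1, w
17. p1, w
Accessibility: uRu, uRv, uRw, vRv, vRw, wRw
Branch closes: p1 and not p1 both at w.
All branches of the tableau close; one closing branch shown above.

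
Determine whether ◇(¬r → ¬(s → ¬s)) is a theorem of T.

Tableau for the negation ¬◇(¬r → ¬(s → ¬s)):
1. ¬◇(¬r → ¬(s → ¬s)), u
2. ¬(¬r → ¬(s → ¬s)), u
3. ¬r, u
4. s → ¬s, u
5. ¬s, u
Accessibility: uRu
The negation has an open branch (countermodel exists).

Not valid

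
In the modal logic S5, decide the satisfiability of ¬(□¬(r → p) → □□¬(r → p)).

1. ¬(□¬(r → p) → □□¬(r → p)), w0
2. □¬(r → p), w0
3. ¬□□¬(r → p), w0
4. ¬(r → p), w0
5. r, w0
6. ¬p, w0
7. ¬□¬(r → p), w1
8. ¬(r → p), w1
9. r, w1
10. ¬p, w1
11. r → p, w2
12. ¬(r → p), w2
13. r, w2
14. ¬p, w2
15. p, w2
Accessibility: w0Rw0, w0Rw1, w0Rw2, w1Rw0, w1Rw1, w1Rw2, w2Rw0, w2Rw1, w2Rw2
Branch closes: p and ¬p both at w2.
Every branch closes; the branch above is one of them.

Unsatisfiable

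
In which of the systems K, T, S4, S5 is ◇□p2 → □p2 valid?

S5

S4-tableau for the negation ¬(◇□p2 → □p2):
1. ¬(◇□p2 → □p2), u
2. ◇□p2, u
3. ¬□p2, u
4. □p2, v
5. p2, v
6. ¬p2, w
Accessibility: uRu, uRv, uRw, vRv, wRw
Complete open branch: countermodel on an S4-frame, so not valid in S4, nor in K, T (the same frame is also a K-frame and a T-frame).
S5-tableau for the negation ¬(◇□p2 → □p2):
1. ¬(◇□p2 → □p2), u
2. ◇□p2, u
3. ¬□p2, u
4. □p2, v
5. p2, u
6. p2, v
7. ¬p2, w
8. p2, w
Accessibility: uRu, uRv, uRw, vRu, vRv, vRw, wRu, wRv, wRw
Branch closes: p2 and ¬p2 both at w.
Every branch closes (one shown): valid in S5.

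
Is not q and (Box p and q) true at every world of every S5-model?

Tableau for the negation not (not q and (Box p and q)):
1. not (not q and (Box p and q)), u
2. not (Box p and q), u
3. not q, u
Accessibility: uRu
The negation has an open branch (countermodel exists).

Not valid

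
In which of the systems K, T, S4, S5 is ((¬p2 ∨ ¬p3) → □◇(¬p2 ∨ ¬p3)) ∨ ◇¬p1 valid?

S5

S5-tableau for the negation ¬(((¬p2 ∨ ¬p3) → □◇(¬p2 ∨ ¬p3)) ∨ ◇¬p1):
1. ¬(((¬p2 ∨ ¬p3) → □◇(¬p2 ∨ ¬p3)) ∨ ◇¬p1), u
2. ¬((¬p2 ∨ ¬p3) → □◇(¬p2 ∨ ¬p3)), u
3. ¬◇¬p1, u
4. ¬p2 ∨ ¬p3, u
5. ¬□◇(¬p2 ∨ ¬p3), u
6. p1, u
7. ¬p3, u
8. ¬◇(¬p2 ∨ ¬p3), v
9. p1, v
10. ¬(¬p2 ∨ ¬p3), u
11. p2, u
12. p3, u
Accessibility: uRu, uRv, vRu, vRv
Branch closes: p3 and ¬p3 both at u.
Every branch closes (one shown): valid in S5.
S4-tableau for the negation ¬(((¬p2 ∨ ¬p3) → □◇(¬p2 ∨ ¬p3)) ∨ ◇¬p1):
1. ¬(((¬p2 ∨ ¬p3) → □◇(¬p2 ∨ ¬p3)) ∨ ◇¬p1), u
2. ¬((¬p2 ∨ ¬p3) → □◇(¬p2 ∨ ¬p3)), u
3. ¬◇¬p1, u
4. ¬p2 ∨ ¬p3, u
5. ¬□◇(¬p2 ∨ ¬p3), u
6. p1, u
7. ¬p3, u
8. ¬◇(¬p2 ∨ ¬p3), v
9. p1, v
10. ¬(¬p2 ∨ ¬p3), v
11. p2, v
12. p3, v
Accessibility: uRu, uRv, vRv
Complete open branch: countermodel on an S4-frame, so not valid in S4, nor in K, T (the same frame is also a K-frame and a T-frame).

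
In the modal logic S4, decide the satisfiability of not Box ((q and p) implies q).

No, unsatisfiable

1. not Box ((q and p) implies q), w0
2. not ((q and p) implies q), w1
3. q and p, w1
4. not q, w1
5. q, w1
6. p, w1
Accessibility: w0Rw0, w0Rw1, w1Rw1
Branch closes: q and not q both at w1.
All branches of the tableau close; one closing branch shown above.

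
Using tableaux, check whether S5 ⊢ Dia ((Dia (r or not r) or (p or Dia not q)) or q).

Tableau for the negation not Dia ((Dia (r or not r) or (p or Dia not q)) or q):
1. not Dia ((Dia (r or not r) or (p or Dia not q)) or q), w0
2. not ((Dia (r or not r) or (p or Dia not q)) or q), w0
3. not (Dia (r or not r) or (p or Dia not q)), w0
4. not q, w0
5. not Dia (r or not r), w0
6. not (p or Dia not q), w0
7. not p, w0
8. not Dia not q, w0
9. not (r or not r), w0
10. not r, w0
11. r, w0
Accessibility: w0Rw0
Branch closes: r and not r both at w0.
Every branch of the negation's tableau closes; the branch above is one of them.

Yes, valid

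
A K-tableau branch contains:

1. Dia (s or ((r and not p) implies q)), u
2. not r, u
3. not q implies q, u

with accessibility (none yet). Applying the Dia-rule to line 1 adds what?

a fresh world v with uRv, and s or ((r and not p) implies q) at v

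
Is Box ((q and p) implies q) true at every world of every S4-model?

Tableau for the negation not Box ((q and p) implies q):
1. not Box ((q and p) implies q), 0
2. not ((q and p) implies q), 1
3. q and p, 1
4. not q, 1
5. q, 1
6. p, 1
Accessibility: 0R0, 0R1, 1R1
Branch closes: q and not q both at 1.
Every branch of the negation's tableau closes; the branch above is one of them.

Yes, valid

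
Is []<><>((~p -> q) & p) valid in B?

Tableau for the negation ~[]<><>((~p -> q) & p):
1. ~[]<><>((~p -> q) & p), u
2. ~<><>((~p -> q) & p), v
3. ~<>((~p -> q) & p), u
4. ~<>((~p -> q) & p), v
5. ~((~p -> q) & p), u
6. ~((~p -> q) & p), v
7. ~p, u
8. ~p, v
Accessibility: uRu, uRv, vRu, vRv
The negation has an open branch (countermodel exists).

No, not valid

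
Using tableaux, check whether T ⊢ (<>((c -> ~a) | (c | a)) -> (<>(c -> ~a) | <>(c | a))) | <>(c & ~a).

Tableau for the negation ~((<>((c -> ~a) | (c | a)) -> (<>(c -> ~a) | <>(c | a))) | <>(c & ~a)):
1. ~((<>((c -> ~a) | (c | a)) -> (<>(c -> ~a) | <>(c | a))) | <>(c & ~a)), 0
2. ~(<>((c -> ~a) | (c | a)) -> (<>(c -> ~a) | <>(c | a))), 0
3. ~<>(c & ~a), 0
4. <>((c -> ~a) | (c | a)), 0
5. ~(<>(c -> ~a) | <>(c | a)), 0
6. ~<>(c -> ~a), 0
7. ~<>(c | a), 0
8. ~(c & ~a), 0
9. ~(c -> ~a), 0
10. c, 0
11. a, 0
12. ~(c | a), 0
13. ~c, 0
14. ~a, 0
Accessibility: 0R0
Branch closes: c and ~c both at 0.
All branches of the negation close; one closing branch shown above.

Valid in T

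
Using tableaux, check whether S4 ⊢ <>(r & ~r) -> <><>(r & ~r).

Tableau for the negation ~(<>(r & ~r) -> <><>(r & ~r)):
1. ~(<>(r & ~r) -> <><>(r & ~r)), w0
2. <>(r & ~r), w0
3. ~<><>(r & ~r), w0
4. ~<>(r & ~r), w0
5. ~(r & ~r), w0
6. r, w0
7. r & ~r, w1
8. r, w1
9. ~r, w1
Accessibility: w0Rw0, w0Rw1, w1Rw1
Branch closes: r and ~r both at w1.
Every branch of the negation's tableau closes; the branch above is one of them.

Valid in S4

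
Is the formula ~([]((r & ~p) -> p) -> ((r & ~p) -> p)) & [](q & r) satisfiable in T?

Unsatisfiable (every branch closes)

1. ~([]((r & ~p) -> p) -> ((r & ~p) -> p)) & [](q & r), w0
2. ~([]((r & ~p) -> p) -> ((r & ~p) -> p)), w0
3. [](q & r), w0
4. []((r & ~p) -> p), w0
5. ~((r & ~p) -> p), w0
6. r & ~p, w0
7. ~p, w0
8. r, w0
9. q & r, w0
10. q, w0
11. (r & ~p) -> p, w0
12. ~(r & ~p), w0
13. p, w0
Accessibility: w0Rw0
Branch closes: p and ~p both at w0.
All branches of the tableau close; one closing branch shown above.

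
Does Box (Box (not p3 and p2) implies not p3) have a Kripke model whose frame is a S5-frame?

1. Box (Box (not p3 and p2) implies not p3), w0
2. Box (not p3 and p2) implies not p3, w0
3. not p3, w0
Accessibility: w0Rw0

Satisfiable (open branch found)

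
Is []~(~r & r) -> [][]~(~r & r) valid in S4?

Valid

Tableau for the negation ~([]~(~r & r) -> [][]~(~r & r)):
1. ~([]~(~r & r) -> [][]~(~r & r)), 0
2. []~(~r & r), 0   [~->-rule on 1]
3. ~[][]~(~r & r), 0   [~->-rule on 1]
4. ~(~r & r), 0   [[]-rule on 2 via 0R0]
5. ~r, 0   [~&-rule on 4 (branches; this branch)]
6. ~[]~(~r & r), 1   [~[]-rule on 3: fresh world 1, 0R1]
7. ~(~r & r), 1   [[]-rule on 2 via 0R1]
8. ~r, 1   [~&-rule on 7 (branches; this branch)]
9. ~r & r, 2   [~[]-rule on 6: fresh world 2, 1R2]
10. ~r, 2   [&-rule on 9]
11. r, 2   [&-rule on 9]
Accessibility: 0R0, 0R1, 0R2, 1R1, 1R2, 2R2
Branch closes: r and ~r both at 2.
All branches of the negation close; one closing branch shown above.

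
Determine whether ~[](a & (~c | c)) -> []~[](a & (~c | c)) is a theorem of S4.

Invalid (countermodel exists)

Tableau for the negation ~(~[](a & (~c | c)) -> []~[](a & (~c | c))):
1. ~(~[](a & (~c | c)) -> []~[](a & (~c | c))), 0
2. ~[](a & (~c | c)), 0
3. ~[]~[](a & (~c | c)), 0
4. ~(a & (~c | c)), 1
5. ~a, 1
6. [](a & (~c | c)), 2
7. a & (~c | c), 2
8. a, 2
9. ~c | c, 2
10. c, 2
Accessibility: 0R0, 0R1, 0R2, 1R1, 2R2
The negation has an open branch (countermodel exists).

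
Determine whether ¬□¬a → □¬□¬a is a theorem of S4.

Invalid (countermodel exists)

Tableau for the negation ¬(¬□¬a → □¬□¬a):
1. ¬(¬□¬a → □¬□¬a), u
2. ¬□¬a, u
3. ¬□¬□¬a, u
4. a, v
5. □¬a, w
6. ¬a, w
Accessibility: uRu, uRv, uRw, vRv, wRw
The negation has an open branch (countermodel exists).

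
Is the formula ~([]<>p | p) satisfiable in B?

1. ~([]<>p | p), u
2. ~[]<>p, u   [~|-rule on 1]
3. ~p, u   [~|-rule on 1]
4. ~<>p, v   [~[]-rule on 2: fresh world v, uRv]
5. ~p, v   [~<>-rule on 4 via vRv]
Accessibility: uRu, uRv, vRu, vRv

Satisfiable (open branch found)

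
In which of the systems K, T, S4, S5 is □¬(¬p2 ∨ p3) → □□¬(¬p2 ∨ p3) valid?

S4, S5

S4-tableau for the negation ¬(□¬(¬p2 ∨ p3) → □□¬(¬p2 ∨ p3)):
1. ¬(□¬(¬p2 ∨ p3) → □□¬(¬p2 ∨ p3)), w0
2. □¬(¬p2 ∨ p3), w0
3. ¬□□¬(¬p2 ∨ p3), w0
4. ¬(¬p2 ∨ p3), w0
5. p2, w0
6. ¬p3, w0
7. ¬□¬(¬p2 ∨ p3), w1
8. ¬(¬p2 ∨ p3), w1
9. p2, w1
10. ¬p3, w1
11. ¬p2 ∨ p3, w2
12. ¬(¬p2 ∨ p3), w2
13. p2, w2
14. ¬p3, w2
15. p3, w2
Accessibility: w0Rw0, w0Rw1, w0Rw2, w1Rw1, w1Rw2, w2Rw2
Branch closes: p3 and ¬p3 both at w2.
Every branch closes (one shown): valid in S4, hence also in S5 (every theorem of S4 is a theorem of S5).
T-tableau for the negation ¬(□¬(¬p2 ∨ p3) → □□¬(¬p2 ∨ p3)):
1. ¬(□¬(¬p2 ∨ p3) → □□¬(¬p2 ∨ p3)), w0
2. □¬(¬p2 ∨ p3), w0
3. ¬□□¬(¬p2 ∨ p3), w0
4. ¬(¬p2 ∨ p3), w0
5. p2, w0
6. ¬p3, w0
7. ¬□¬(¬p2 ∨ p3), w1
8. ¬(¬p2 ∨ p3), w1
9. p2, w1
10. ¬p3, w1
11. ¬p2 ∨ p3, w2
12. p3, w2
Accessibility: w0Rw0, w0Rw1, w1Rw1, w1Rw2, w2Rw2
Complete open branch: countermodel on a T-frame, so not valid in T, nor in K (the same frame is also a K-frame).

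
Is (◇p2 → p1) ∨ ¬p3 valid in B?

Tableau for the negation ¬((◇p2 → p1) ∨ ¬p3):
1. ¬((◇p2 → p1) ∨ ¬p3), u
2. ¬(◇p2 → p1), u
3. p3, u
4. ◇p2, u
5. ¬p1, u
6. p2, v
Accessibility: uRu, uRv, vRu, vRv
The negation has an open branch (countermodel exists).

No, not valid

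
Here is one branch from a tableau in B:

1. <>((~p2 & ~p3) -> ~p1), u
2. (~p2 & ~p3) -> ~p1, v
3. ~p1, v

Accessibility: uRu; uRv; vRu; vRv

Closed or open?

No, open

There is no literal clash: for every atom and world, at most one sign appears.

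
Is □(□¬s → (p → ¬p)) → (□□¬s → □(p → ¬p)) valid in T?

Tableau for the negation ¬(□(□¬s → (p → ¬p)) → (□□¬s → □(p → ¬p))):
1. ¬(□(□¬s → (p → ¬p)) → (□□¬s → □(p → ¬p))), u
2. □(□¬s → (p → ¬p)), u
3. ¬(□□¬s → □(p → ¬p)), u
4. □□¬s, u
5. ¬□(p → ¬p), u
6. □¬s → (p → ¬p), u
7. □¬s, u
8. ¬s, u
9. ¬□¬s, u
10. ¬(p → ¬p), v
11. p, v
12. □¬s → (p → ¬p), v
13. □¬s, v
14. ¬s, v
15. ¬□¬s, v
16. s, w
17. □¬s → (p → ¬p), w
18. □¬s, w
19. ¬s, w
Accessibility: uRu, uRv, uRw, vRv, wRw
Branch closes: s and ¬s both at w.
Every branch of the negation's tableau closes; the branch above is one of them.

Valid in T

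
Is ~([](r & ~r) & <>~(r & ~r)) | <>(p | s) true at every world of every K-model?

Valid in K

Tableau for the negation ~(~([](r & ~r) & <>~(r & ~r)) | <>(p | s)):
1. ~(~([](r & ~r) & <>~(r & ~r)) | <>(p | s)), 0
2. [](r & ~r) & <>~(r & ~r), 0   [~|-rule on 1]
3. ~<>(p | s), 0   [~|-rule on 1]
4. [](r & ~r), 0   [&-rule on 2]
5. <>~(r & ~r), 0   [&-rule on 2]
6. ~(r & ~r), 1   [<>-rule on 5: fresh world 1, 0R1]
7. ~(p | s), 1   [~<>-rule on 3 via 0R1]
8. ~p, 1   [~|-rule on 7]
9. ~s, 1   [~|-rule on 7]
10. r & ~r, 1   [[]-rule on 4 via 0R1]
11. r, 1   [&-rule on 10]
12. ~r, 1   [&-rule on 10]
Accessibility: 0R1
Branch closes: r and ~r both at 1.
All branches of the negation close; one closing branch shown above.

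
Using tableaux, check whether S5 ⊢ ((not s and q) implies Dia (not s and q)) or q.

Tableau for the negation not (((not s and q) implies Dia (not s and q)) or q):
1. not (((not s and q) implies Dia (not s and q)) or q), 0
2. not ((not s and q) implies Dia (not s and q)), 0   [neg-or-rule on 1]
3. not q, 0   [neg-or-rule on 1]
4. not s and q, 0   [neg-implies-rule on 2]
5. not Dia (not s and q), 0   [neg-implies-rule on 2]
6. not s, 0   [and-rule on 4]
7. q, 0   [and-rule on 4]
Accessibility: 0R0
Branch closes: q and not q both at 0.
Every branch of the negation's tableau closes; the branch above is one of them.

Valid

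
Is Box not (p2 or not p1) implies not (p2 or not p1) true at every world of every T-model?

Tableau for the negation not (Box not (p2 or not p1) implies not (p2 or not p1)):
1. not (Box not (p2 or not p1) implies not (p2 or not p1)), w0
2. Box not (p2 or not p1), w0   [neg-implies-rule on 1]
3. p2 or not p1, w0   [neg-implies-rule on 1]
4. not (p2 or not p1), w0   [Box-rule on 2 via w0Rw0]
5. not p2, w0   [neg-or-rule on 4]
6. p1, w0   [neg-or-rule on 4]
7. not p1, w0   [or-rule on 3 (branches; this branch)]
Accessibility: w0Rw0
Branch closes: p1 and not p1 both at w0.
All branches of the negation close; one closing branch shown above.

Valid in T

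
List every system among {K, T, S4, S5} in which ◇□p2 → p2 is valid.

S5-tableau for the negation ¬(◇□p2 → p2):
1. ¬(◇□p2 → p2), 0
2. ◇□p2, 0
3. ¬p2, 0
4. □p2, 1
5. p2, 0
Accessibility: 0R0, 0R1, 1R0, 1R1
Branch closes: p2 and ¬p2 both at 0.
Every branch closes (one shown): valid in S5.
S4-tableau for the negation ¬(◇□p2 → p2):
1. ¬(◇□p2 → p2), 0
2. ◇□p2, 0
3. ¬p2, 0
4. □p2, 1
5. p2, 1
Accessibility: 0R0, 0R1, 1R1
Complete open branch: countermodel on an S4-frame, so not valid in S4, nor in K, T (the same frame is also a K-frame and a T-frame).

S5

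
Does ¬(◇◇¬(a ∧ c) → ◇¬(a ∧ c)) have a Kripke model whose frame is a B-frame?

Satisfiable

1. ¬(◇◇¬(a ∧ c) → ◇¬(a ∧ c)), w0
2. ◇◇¬(a ∧ c), w0
3. ¬◇¬(a ∧ c), w0
4. a ∧ c, w0
5. a, w0
6. c, w0
7. ◇¬(a ∧ c), w1
8. a ∧ c, w1
9. a, w1
10. c, w1
11. ¬(a ∧ c), w2
12. ¬c, w2
Accessibility: w0Rw0, w0Rw1, w1Rw0, w1Rw1, w1Rw2, w2Rw1, w2Rw2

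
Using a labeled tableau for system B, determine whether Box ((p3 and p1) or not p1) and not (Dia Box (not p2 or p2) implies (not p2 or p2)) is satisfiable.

1. Box ((p3 and p1) or not p1) and not (Dia Box (not p2 or p2) implies (not p2 or p2)), 0
2. Box ((p3 and p1) or not p1), 0   [and-rule on 1]
3. not (Dia Box (not p2 or p2) implies (not p2 or p2)), 0   [and-rule on 1]
4. Dia Box (not p2 or p2), 0   [neg-implies-rule on 3]
5. not (not p2 or p2), 0   [neg-implies-rule on 3]
6. p2, 0   [neg-or-rule on 5]
7. not p2, 0   [neg-or-rule on 5]
Accessibility: 0R0
Branch closes: p2 and not p2 both at 0.
(One branch shown.) All branches close.

Unsatisfiable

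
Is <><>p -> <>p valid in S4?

Yes, valid

Tableau for the negation ~(<><>p -> <>p):
1. ~(<><>p -> <>p), 0
2. <><>p, 0
3. ~<>p, 0
4. ~p, 0
5. <>p, 1
6. ~p, 1
7. p, 2
8. ~p, 2
Accessibility: 0R0, 0R1, 0R2, 1R1, 1R2, 2R2
Branch closes: p and ~p both at 2.
All branches of the negation close; one closing branch shown above.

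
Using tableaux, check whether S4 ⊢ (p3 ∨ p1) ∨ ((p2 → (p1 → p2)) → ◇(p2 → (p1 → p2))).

Tableau for the negation ¬((p3 ∨ p1) ∨ ((p2 → (p1 → p2)) → ◇(p2 → (p1 → p2)))):
1. ¬((p3 ∨ p1) ∨ ((p2 → (p1 → p2)) → ◇(p2 → (p1 → p2)))), 0
2. ¬(p3 ∨ p1), 0
3. ¬((p2 → (p1 → p2)) → ◇(p2 → (p1 → p2))), 0
4. ¬p3, 0
5. ¬p1, 0
6. p2 → (p1 → p2), 0
7. ¬◇(p2 → (p1 → p2)), 0
8. ¬(p2 → (p1 → p2)), 0
9. p2, 0
10. ¬(p1 → p2), 0
11. p1, 0
12. ¬p2, 0
Accessibility: 0R0
Branch closes: p1 and ¬p1 both at 0.
Every branch of the negation's tableau closes; the branch above is one of them.

Yes, valid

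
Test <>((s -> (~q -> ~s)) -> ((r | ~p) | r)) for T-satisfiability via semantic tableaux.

1. <>((s -> (~q -> ~s)) -> ((r | ~p) | r)), 0
2. (s -> (~q -> ~s)) -> ((r | ~p) | r), 1
3. (r | ~p) | r, 1
4. r, 1
Accessibility: 0R0, 0R1, 1R1

Satisfiable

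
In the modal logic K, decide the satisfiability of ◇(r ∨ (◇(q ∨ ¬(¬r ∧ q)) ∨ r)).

1. ◇(r ∨ (◇(q ∨ ¬(¬r ∧ q)) ∨ r)), u
2. r ∨ (◇(q ∨ ¬(¬r ∧ q)) ∨ r), v
3. ◇(q ∨ ¬(¬r ∧ q)) ∨ r, v
4. r, v
Accessibility: uRv

Satisfiable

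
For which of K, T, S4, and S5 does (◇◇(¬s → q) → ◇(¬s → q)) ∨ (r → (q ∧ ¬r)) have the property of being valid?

S4, S5

S4-tableau for the negation ¬((◇◇(¬s → q) → ◇(¬s → q)) ∨ (r → (q ∧ ¬r))):
1. ¬((◇◇(¬s → q) → ◇(¬s → q)) ∨ (r → (q ∧ ¬r))), u
2. ¬(◇◇(¬s → q) → ◇(¬s → q)), u   [¬∨-rule on 1]
3. ¬(r → (q ∧ ¬r)), u   [¬∨-rule on 1]
4. ◇◇(¬s → q), u   [¬→-rule on 2]
5. ¬◇(¬s → q), u   [¬→-rule on 2]
6. r, u   [¬→-rule on 3]
7. ¬(q ∧ ¬r), u   [¬→-rule on 3]
8. ¬(¬s → q), u   [¬◇-rule on 5 via uRu]
9. ¬s, u   [¬→-rule on 8]
10. ¬q, u   [¬→-rule on 8]
11. ◇(¬s → q), v   [◇-rule on 4: fresh world v, uRv]
12. ¬(¬s → q), v   [¬◇-rule on 5 via uRv]
13. ¬s, v   [¬→-rule on 12]
14. ¬q, v   [¬→-rule on 12]
15. ¬s → q, w   [◇-rule on 11: fresh world w, vRw]
16. ¬(¬s → q), w   [¬◇-rule on 5 via uRw]
17. ¬s, w   [¬→-rule on 16]
18. ¬q, w   [¬→-rule on 16]
19. q, w   [→-rule on 15 (branches; this branch)]
Accessibility: uRu, uRv, uRw, vRv, vRw, wRw
Branch closes: q and ¬q both at w.
Every branch closes (one shown): valid in S4, hence also in S5 (every theorem of S4 is a theorem of S5).
T-tableau for the negation ¬((◇◇(¬s → q) → ◇(¬s → q)) ∨ (r → (q ∧ ¬r))):
1. ¬((◇◇(¬s → q) → ◇(¬s → q)) ∨ (r → (q ∧ ¬r))), u
2. ¬(◇◇(¬s → q) → ◇(¬s → q)), u   [¬∨-rule on 1]
3. ¬(r → (q ∧ ¬r)), u   [¬∨-rule on 1]
4. ◇◇(¬s → q), u   [¬→-rule on 2]
5. ¬◇(¬s → q), u   [¬→-rule on 2]
6. r, u   [¬→-rule on 3]
7. ¬(q ∧ ¬r), u   [¬→-rule on 3]
8. ¬(¬s → q), u   [¬◇-rule on 5 via uRu]
9. ¬s, u   [¬→-rule on 8]
10. ¬q, u   [¬→-rule on 8]
11. ◇(¬s → q), v   [◇-rule on 4: fresh world v, uRv]
12. ¬(¬s → q), v   [¬◇-rule on 5 via uRv]
13. ¬s, v   [¬→-rule on 12]
14. ¬q, v   [¬→-rule on 12]
15. ¬s → q, w   [◇-rule on 11: fresh world w, vRw]
16. q, w   [→-rule on 15 (branches; this branch)]
Accessibility: uRu, uRv, vRv, vRw, wRw
Complete open branch: countermodel on a T-frame, so not valid in T, nor in K (the same frame is also a K-frame).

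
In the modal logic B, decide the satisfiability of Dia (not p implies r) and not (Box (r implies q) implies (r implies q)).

1. Dia (not p implies r) and not (Box (r implies q) implies (r implies q)), 0
2. Dia (not p implies r), 0
3. not (Box (r implies q) implies (r implies q)), 0
4. Box (r implies q), 0
5. not (r implies q), 0
6. r, 0
7. not q, 0
8. r implies q, 0
9. q, 0
Accessibility: 0R0
Branch closes: q and not q both at 0.
Every branch closes; the branch above is one of them.

Unsatisfiable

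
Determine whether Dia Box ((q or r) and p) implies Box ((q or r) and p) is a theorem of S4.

Invalid (countermodel exists)

Tableau for the negation not (Dia Box ((q or r) and p) implies Box ((q or r) and p)):
1. not (Dia Box ((q or r) and p) implies Box ((q or r) and p)), u
2. Dia Box ((q or r) and p), u   [neg-implies-rule on 1]
3. not Box ((q or r) and p), u   [neg-implies-rule on 1]
4. Box ((q or r) and p), v   [Dia-rule on 2: fresh world v, uRv]
5. (q or r) and p, v   [Box-rule on 4 via vRv]
6. q or r, v   [and-rule on 5]
7. p, v   [and-rule on 5]
8. r, v   [or-rule on 6 (branches; this branch)]
9. not ((q or r) and p), w   [neg-Box-rule on 3: fresh world w, uRw]
10. not p, w   [neg-and-rule on 9 (branches; this branch)]
Accessibility: uRu, uRv, uRw, vRv, wRw
The negation has an open branch (countermodel exists).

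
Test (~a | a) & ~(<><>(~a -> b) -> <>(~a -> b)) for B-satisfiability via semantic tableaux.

Satisfiable

1. (~a | a) & ~(<><>(~a -> b) -> <>(~a -> b)), u
2. ~a | a, u
3. ~(<><>(~a -> b) -> <>(~a -> b)), u
4. <><>(~a -> b), u
5. ~<>(~a -> b), u
6. ~(~a -> b), u
7. ~a, u
8. ~b, u
9. <>(~a -> b), v
10. ~(~a -> b), v
11. ~a, v
12. ~b, v
13. ~a -> b, w
14. b, w
Accessibility: uRu, uRv, vRu, vRv, vRw, wRv, wRw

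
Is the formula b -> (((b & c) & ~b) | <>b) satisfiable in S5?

Satisfiable (open branch found)

1. b -> (((b & c) & ~b) | <>b), u
2. ((b & c) & ~b) | <>b, u
3. <>b, u
4. b, v
Accessibility: uRu, uRv, vRu, vRv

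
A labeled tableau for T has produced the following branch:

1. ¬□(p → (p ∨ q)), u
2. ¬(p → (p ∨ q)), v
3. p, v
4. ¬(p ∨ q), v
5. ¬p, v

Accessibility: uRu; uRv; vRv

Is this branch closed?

Yes, closed

Both p and ¬p appear at v.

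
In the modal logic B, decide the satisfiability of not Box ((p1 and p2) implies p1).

Unsatisfiable

1. not Box ((p1 and p2) implies p1), 0
2. not ((p1 and p2) implies p1), 1   [neg-Box-rule on 1: fresh world 1, 0R1]
3. p1 and p2, 1   [neg-implies-rule on 2]
4. not p1, 1   [neg-implies-rule on 2]
5. p1, 1   [and-rule on 3]
6. p2, 1   [and-rule on 3]
Accessibility: 0R0, 0R1, 1R0, 1R1
Branch closes: p1 and not p1 both at 1.
Every branch closes; the branch above is one of them.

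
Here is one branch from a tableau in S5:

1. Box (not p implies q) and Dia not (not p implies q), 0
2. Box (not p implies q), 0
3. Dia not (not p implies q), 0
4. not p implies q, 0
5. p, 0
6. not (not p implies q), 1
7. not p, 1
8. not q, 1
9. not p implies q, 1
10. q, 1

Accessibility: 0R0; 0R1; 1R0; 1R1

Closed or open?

Yes, closed

Both q and not q appear at 1.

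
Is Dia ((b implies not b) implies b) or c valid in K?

Not valid

Tableau for the negation not (Dia ((b implies not b) implies b) or c):
1. not (Dia ((b implies not b) implies b) or c), u
2. not Dia ((b implies not b) implies b), u   [neg-or-rule on 1]
3. not c, u   [neg-or-rule on 1]
The negation has an open branch (countermodel exists).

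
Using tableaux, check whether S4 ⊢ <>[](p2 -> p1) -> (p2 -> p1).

Tableau for the negation ~(<>[](p2 -> p1) -> (p2 -> p1)):
1. ~(<>[](p2 -> p1) -> (p2 -> p1)), u
2. <>[](p2 -> p1), u   [~->-rule on 1]
3. ~(p2 -> p1), u   [~->-rule on 1]
4. p2, u   [~->-rule on 3]
5. ~p1, u   [~->-rule on 3]
6. [](p2 -> p1), v   [<>-rule on 2: fresh world v, uRv]
7. p2 -> p1, v   [[]-rule on 6 via vRv]
8. p1, v   [->-rule on 7 (branches; this branch)]
Accessibility: uRu, uRv, vRv
The negation has an open branch (countermodel exists).

No, not valid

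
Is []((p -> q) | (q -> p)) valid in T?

Yes, valid

Tableau for the negation ~[]((p -> q) | (q -> p)):
1. ~[]((p -> q) | (q -> p)), 0
2. ~((p -> q) | (q -> p)), 1
3. ~(p -> q), 1
4. ~(q -> p), 1
5. p, 1
6. ~q, 1
7. q, 1
8. ~p, 1
Accessibility: 0R0, 0R1, 1R1
Branch closes: q and ~q both at 1.
Every branch of the negation's tableau closes; the branch above is one of them.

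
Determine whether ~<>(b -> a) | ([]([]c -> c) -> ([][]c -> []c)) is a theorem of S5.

Valid

Tableau for the negation ~(~<>(b -> a) | ([]([]c -> c) -> ([][]c -> []c))):
1. ~(~<>(b -> a) | ([]([]c -> c) -> ([][]c -> []c))), 0
2. <>(b -> a), 0
3. ~([]([]c -> c) -> ([][]c -> []c)), 0
4. []([]c -> c), 0
5. ~([][]c -> []c), 0
6. [][]c, 0
7. ~[]c, 0
8. []c -> c, 0
9. []c, 0
10. c, 0
11. b -> a, 1
12. []c -> c, 1
13. []c, 1
14. c, 1
15. a, 1
16. ~c, 2
17. []c -> c, 2
18. []c, 2
19. c, 2
Accessibility: 0R0, 0R1, 0R2, 1R0, 1R1, 1R2, 2R0, 2R1, 2R2
Branch closes: c and ~c both at 2.
Every branch of the negation's tableau closes; the branch above is one of them.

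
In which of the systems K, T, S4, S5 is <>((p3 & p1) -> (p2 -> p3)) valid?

T-tableau for the negation ~<>((p3 & p1) -> (p2 -> p3)):
1. ~<>((p3 & p1) -> (p2 -> p3)), 0
2. ~((p3 & p1) -> (p2 -> p3)), 0   [~<>-rule on 1 via 0R0]
3. p3 & p1, 0   [~->-rule on 2]
4. ~(p2 -> p3), 0   [~->-rule on 2]
5. p3, 0   [&-rule on 3]
6. p1, 0   [&-rule on 3]
7. p2, 0   [~->-rule on 4]
8. ~p3, 0   [~->-rule on 4]
Accessibility: 0R0
Branch closes: p3 and ~p3 both at 0.
Every branch closes (one shown): valid in T, hence also in S4, S5 (every theorem of T is a theorem of S4 and S5).
K-tableau for the negation ~<>((p3 & p1) -> (p2 -> p3)):
1. ~<>((p3 & p1) -> (p2 -> p3)), 0
Complete open branch: countermodel on a K-frame, so not valid in K.

T, S4, S5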